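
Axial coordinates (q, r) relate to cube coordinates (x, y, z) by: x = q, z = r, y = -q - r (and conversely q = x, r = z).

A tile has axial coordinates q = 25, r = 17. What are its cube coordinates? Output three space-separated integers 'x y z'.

Answer: 25 -42 17

Derivation:
x = q = 25
z = r = 17
y = -x - z = -(25) - (17) = -42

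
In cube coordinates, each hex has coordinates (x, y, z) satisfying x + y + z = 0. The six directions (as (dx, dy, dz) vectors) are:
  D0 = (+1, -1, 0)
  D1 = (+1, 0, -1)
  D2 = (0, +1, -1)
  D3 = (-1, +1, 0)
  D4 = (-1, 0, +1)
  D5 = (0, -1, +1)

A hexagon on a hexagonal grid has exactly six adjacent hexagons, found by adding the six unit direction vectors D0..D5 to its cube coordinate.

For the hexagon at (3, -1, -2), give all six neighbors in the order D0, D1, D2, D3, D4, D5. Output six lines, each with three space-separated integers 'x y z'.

Answer: 4 -2 -2
4 -1 -3
3 0 -3
2 0 -2
2 -1 -1
3 -2 -1

Derivation:
Center: (3, -1, -2). Add each direction:
  D0: (3, -1, -2) + (1, -1, 0) = (4, -2, -2)
  D1: (3, -1, -2) + (1, 0, -1) = (4, -1, -3)
  D2: (3, -1, -2) + (0, 1, -1) = (3, 0, -3)
  D3: (3, -1, -2) + (-1, 1, 0) = (2, 0, -2)
  D4: (3, -1, -2) + (-1, 0, 1) = (2, -1, -1)
  D5: (3, -1, -2) + (0, -1, 1) = (3, -2, -1)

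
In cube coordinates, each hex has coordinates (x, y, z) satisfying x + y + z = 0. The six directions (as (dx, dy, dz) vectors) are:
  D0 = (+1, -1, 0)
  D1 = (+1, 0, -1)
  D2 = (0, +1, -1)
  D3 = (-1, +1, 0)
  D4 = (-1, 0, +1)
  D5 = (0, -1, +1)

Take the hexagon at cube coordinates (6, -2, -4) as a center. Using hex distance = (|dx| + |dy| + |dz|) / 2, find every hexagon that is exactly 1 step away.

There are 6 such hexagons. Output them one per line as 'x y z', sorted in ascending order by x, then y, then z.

Walk ring at distance 1 from (6, -2, -4):
Start at center + D4*1 = (5, -2, -3)
  hex 0: (5, -2, -3)
  hex 1: (6, -3, -3)
  hex 2: (7, -3, -4)
  hex 3: (7, -2, -5)
  hex 4: (6, -1, -5)
  hex 5: (5, -1, -4)
Sorted: 6 hexes.

Answer: 5 -2 -3
5 -1 -4
6 -3 -3
6 -1 -5
7 -3 -4
7 -2 -5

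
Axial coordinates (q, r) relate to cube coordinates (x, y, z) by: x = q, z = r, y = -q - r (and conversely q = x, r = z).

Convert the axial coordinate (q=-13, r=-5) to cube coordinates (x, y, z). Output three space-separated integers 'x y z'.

Answer: -13 18 -5

Derivation:
x = q = -13
z = r = -5
y = -x - z = -(-13) - (-5) = 18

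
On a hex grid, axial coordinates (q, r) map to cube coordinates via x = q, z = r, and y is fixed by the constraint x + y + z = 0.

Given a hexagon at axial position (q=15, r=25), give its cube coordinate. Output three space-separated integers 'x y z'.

Answer: 15 -40 25

Derivation:
x = q = 15
z = r = 25
y = -x - z = -(15) - (25) = -40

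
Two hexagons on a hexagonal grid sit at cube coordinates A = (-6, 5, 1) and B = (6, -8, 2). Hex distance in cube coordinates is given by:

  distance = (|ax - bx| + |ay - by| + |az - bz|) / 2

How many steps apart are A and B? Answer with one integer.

|ax - bx| = |-6 - 6| = 12
|ay - by| = |5 - (-8)| = 13
|az - bz| = |1 - 2| = 1
distance = (12 + 13 + 1) / 2 = 26 / 2 = 13

Answer: 13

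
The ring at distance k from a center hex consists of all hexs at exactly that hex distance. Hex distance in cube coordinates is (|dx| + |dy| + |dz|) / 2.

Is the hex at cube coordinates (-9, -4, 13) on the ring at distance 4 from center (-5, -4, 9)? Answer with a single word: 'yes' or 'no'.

Answer: yes

Derivation:
|px - cx| = |-9 - (-5)| = 4
|py - cy| = |-4 - (-4)| = 0
|pz - cz| = |13 - 9| = 4
distance = (4+0+4)/2 = 8/2 = 4
radius = 4; distance == radius -> yes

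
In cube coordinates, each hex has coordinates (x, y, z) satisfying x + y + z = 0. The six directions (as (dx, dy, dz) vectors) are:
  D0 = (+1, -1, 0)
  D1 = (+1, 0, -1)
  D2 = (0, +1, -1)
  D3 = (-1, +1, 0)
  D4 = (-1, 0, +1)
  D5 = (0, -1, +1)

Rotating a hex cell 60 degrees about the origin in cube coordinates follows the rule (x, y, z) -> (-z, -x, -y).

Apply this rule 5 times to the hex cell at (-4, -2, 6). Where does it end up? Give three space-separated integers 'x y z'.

Answer: 2 -6 4

Derivation:
Start: (-4, -2, 6)
Step 1: (-4, -2, 6) -> (-(6), -(-4), -(-2)) = (-6, 4, 2)
Step 2: (-6, 4, 2) -> (-(2), -(-6), -(4)) = (-2, 6, -4)
Step 3: (-2, 6, -4) -> (-(-4), -(-2), -(6)) = (4, 2, -6)
Step 4: (4, 2, -6) -> (-(-6), -(4), -(2)) = (6, -4, -2)
Step 5: (6, -4, -2) -> (-(-2), -(6), -(-4)) = (2, -6, 4)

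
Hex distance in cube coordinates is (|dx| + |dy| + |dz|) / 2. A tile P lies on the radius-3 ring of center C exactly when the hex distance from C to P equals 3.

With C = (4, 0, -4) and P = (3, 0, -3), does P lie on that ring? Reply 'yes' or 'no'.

|px - cx| = |3 - 4| = 1
|py - cy| = |0 - 0| = 0
|pz - cz| = |-3 - (-4)| = 1
distance = (1+0+1)/2 = 2/2 = 1
radius = 3; distance != radius -> no

Answer: no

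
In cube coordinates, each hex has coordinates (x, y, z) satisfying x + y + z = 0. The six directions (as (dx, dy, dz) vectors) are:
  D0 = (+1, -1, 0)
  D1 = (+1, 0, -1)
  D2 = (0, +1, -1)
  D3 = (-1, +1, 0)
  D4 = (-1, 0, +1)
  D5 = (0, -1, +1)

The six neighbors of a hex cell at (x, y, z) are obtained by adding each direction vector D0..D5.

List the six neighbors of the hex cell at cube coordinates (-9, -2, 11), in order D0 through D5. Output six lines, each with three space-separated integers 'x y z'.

Answer: -8 -3 11
-8 -2 10
-9 -1 10
-10 -1 11
-10 -2 12
-9 -3 12

Derivation:
Center: (-9, -2, 11). Add each direction:
  D0: (-9, -2, 11) + (1, -1, 0) = (-8, -3, 11)
  D1: (-9, -2, 11) + (1, 0, -1) = (-8, -2, 10)
  D2: (-9, -2, 11) + (0, 1, -1) = (-9, -1, 10)
  D3: (-9, -2, 11) + (-1, 1, 0) = (-10, -1, 11)
  D4: (-9, -2, 11) + (-1, 0, 1) = (-10, -2, 12)
  D5: (-9, -2, 11) + (0, -1, 1) = (-9, -3, 12)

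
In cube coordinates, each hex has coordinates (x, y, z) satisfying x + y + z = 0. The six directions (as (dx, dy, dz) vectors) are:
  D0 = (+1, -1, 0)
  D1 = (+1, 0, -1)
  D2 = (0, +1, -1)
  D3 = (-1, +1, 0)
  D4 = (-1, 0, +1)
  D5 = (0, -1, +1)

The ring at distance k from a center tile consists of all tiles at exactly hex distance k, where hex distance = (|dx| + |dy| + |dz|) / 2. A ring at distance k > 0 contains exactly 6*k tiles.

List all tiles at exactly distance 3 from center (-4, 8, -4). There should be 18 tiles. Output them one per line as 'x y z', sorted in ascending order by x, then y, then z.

Answer: -7 8 -1
-7 9 -2
-7 10 -3
-7 11 -4
-6 7 -1
-6 11 -5
-5 6 -1
-5 11 -6
-4 5 -1
-4 11 -7
-3 5 -2
-3 10 -7
-2 5 -3
-2 9 -7
-1 5 -4
-1 6 -5
-1 7 -6
-1 8 -7

Derivation:
Walk ring at distance 3 from (-4, 8, -4):
Start at center + D4*3 = (-7, 8, -1)
  hex 0: (-7, 8, -1)
  hex 1: (-6, 7, -1)
  hex 2: (-5, 6, -1)
  hex 3: (-4, 5, -1)
  hex 4: (-3, 5, -2)
  hex 5: (-2, 5, -3)
  hex 6: (-1, 5, -4)
  hex 7: (-1, 6, -5)
  hex 8: (-1, 7, -6)
  hex 9: (-1, 8, -7)
  hex 10: (-2, 9, -7)
  hex 11: (-3, 10, -7)
  hex 12: (-4, 11, -7)
  hex 13: (-5, 11, -6)
  hex 14: (-6, 11, -5)
  hex 15: (-7, 11, -4)
  hex 16: (-7, 10, -3)
  hex 17: (-7, 9, -2)
Sorted: 18 hexes.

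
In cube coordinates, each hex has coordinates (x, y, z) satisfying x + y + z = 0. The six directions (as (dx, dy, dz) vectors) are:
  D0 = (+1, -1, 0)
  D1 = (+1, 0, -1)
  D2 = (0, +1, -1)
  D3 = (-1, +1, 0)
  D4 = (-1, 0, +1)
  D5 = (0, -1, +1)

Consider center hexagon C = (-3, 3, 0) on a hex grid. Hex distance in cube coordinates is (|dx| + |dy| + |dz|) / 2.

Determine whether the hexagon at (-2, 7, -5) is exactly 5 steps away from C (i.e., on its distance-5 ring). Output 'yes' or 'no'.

|px - cx| = |-2 - (-3)| = 1
|py - cy| = |7 - 3| = 4
|pz - cz| = |-5 - 0| = 5
distance = (1+4+5)/2 = 10/2 = 5
radius = 5; distance == radius -> yes

Answer: yes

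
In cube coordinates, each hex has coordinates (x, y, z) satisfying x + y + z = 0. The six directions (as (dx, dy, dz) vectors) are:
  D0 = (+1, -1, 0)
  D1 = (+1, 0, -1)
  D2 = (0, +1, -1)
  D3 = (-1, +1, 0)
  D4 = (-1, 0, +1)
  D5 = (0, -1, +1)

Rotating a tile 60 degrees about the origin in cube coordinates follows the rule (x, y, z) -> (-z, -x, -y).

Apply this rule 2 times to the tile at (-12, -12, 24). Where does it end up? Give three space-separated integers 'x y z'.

Answer: -12 24 -12

Derivation:
Start: (-12, -12, 24)
Step 1: (-12, -12, 24) -> (-(24), -(-12), -(-12)) = (-24, 12, 12)
Step 2: (-24, 12, 12) -> (-(12), -(-24), -(12)) = (-12, 24, -12)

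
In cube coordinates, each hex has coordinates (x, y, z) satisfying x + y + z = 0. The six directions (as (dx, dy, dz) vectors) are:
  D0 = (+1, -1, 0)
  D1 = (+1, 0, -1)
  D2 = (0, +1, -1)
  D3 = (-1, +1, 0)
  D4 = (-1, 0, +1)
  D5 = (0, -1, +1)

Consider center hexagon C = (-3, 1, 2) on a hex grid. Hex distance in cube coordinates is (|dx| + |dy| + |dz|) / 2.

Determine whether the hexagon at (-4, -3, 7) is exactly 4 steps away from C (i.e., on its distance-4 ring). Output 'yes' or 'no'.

Answer: no

Derivation:
|px - cx| = |-4 - (-3)| = 1
|py - cy| = |-3 - 1| = 4
|pz - cz| = |7 - 2| = 5
distance = (1+4+5)/2 = 10/2 = 5
radius = 4; distance != radius -> no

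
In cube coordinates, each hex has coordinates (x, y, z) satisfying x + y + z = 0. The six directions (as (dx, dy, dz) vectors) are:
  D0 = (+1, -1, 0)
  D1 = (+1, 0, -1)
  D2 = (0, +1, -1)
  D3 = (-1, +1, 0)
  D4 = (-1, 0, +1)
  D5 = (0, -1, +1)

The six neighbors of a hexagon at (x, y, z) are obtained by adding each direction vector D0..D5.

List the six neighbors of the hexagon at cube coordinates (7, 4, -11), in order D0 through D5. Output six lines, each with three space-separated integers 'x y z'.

Answer: 8 3 -11
8 4 -12
7 5 -12
6 5 -11
6 4 -10
7 3 -10

Derivation:
Center: (7, 4, -11). Add each direction:
  D0: (7, 4, -11) + (1, -1, 0) = (8, 3, -11)
  D1: (7, 4, -11) + (1, 0, -1) = (8, 4, -12)
  D2: (7, 4, -11) + (0, 1, -1) = (7, 5, -12)
  D3: (7, 4, -11) + (-1, 1, 0) = (6, 5, -11)
  D4: (7, 4, -11) + (-1, 0, 1) = (6, 4, -10)
  D5: (7, 4, -11) + (0, -1, 1) = (7, 3, -10)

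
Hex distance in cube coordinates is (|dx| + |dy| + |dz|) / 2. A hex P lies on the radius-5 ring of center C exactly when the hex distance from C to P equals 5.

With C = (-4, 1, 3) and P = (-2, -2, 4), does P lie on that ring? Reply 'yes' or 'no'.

Answer: no

Derivation:
|px - cx| = |-2 - (-4)| = 2
|py - cy| = |-2 - 1| = 3
|pz - cz| = |4 - 3| = 1
distance = (2+3+1)/2 = 6/2 = 3
radius = 5; distance != radius -> no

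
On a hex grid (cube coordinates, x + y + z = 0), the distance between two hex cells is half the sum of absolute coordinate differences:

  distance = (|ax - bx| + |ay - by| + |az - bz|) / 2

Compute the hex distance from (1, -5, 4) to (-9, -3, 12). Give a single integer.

Answer: 10

Derivation:
|ax - bx| = |1 - (-9)| = 10
|ay - by| = |-5 - (-3)| = 2
|az - bz| = |4 - 12| = 8
distance = (10 + 2 + 8) / 2 = 20 / 2 = 10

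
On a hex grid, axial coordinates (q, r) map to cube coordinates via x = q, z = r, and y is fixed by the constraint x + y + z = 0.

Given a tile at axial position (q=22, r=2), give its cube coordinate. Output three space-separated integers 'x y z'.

x = q = 22
z = r = 2
y = -x - z = -(22) - (2) = -24

Answer: 22 -24 2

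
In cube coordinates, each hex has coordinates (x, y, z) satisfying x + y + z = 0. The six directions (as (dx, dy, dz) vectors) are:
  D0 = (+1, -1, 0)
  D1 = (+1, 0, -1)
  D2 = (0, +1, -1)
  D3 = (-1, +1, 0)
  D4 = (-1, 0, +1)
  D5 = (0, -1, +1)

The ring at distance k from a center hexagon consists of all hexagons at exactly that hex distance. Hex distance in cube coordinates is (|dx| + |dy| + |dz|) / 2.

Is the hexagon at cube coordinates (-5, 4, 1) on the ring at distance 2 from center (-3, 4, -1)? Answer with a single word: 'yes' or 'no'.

Answer: yes

Derivation:
|px - cx| = |-5 - (-3)| = 2
|py - cy| = |4 - 4| = 0
|pz - cz| = |1 - (-1)| = 2
distance = (2+0+2)/2 = 4/2 = 2
radius = 2; distance == radius -> yes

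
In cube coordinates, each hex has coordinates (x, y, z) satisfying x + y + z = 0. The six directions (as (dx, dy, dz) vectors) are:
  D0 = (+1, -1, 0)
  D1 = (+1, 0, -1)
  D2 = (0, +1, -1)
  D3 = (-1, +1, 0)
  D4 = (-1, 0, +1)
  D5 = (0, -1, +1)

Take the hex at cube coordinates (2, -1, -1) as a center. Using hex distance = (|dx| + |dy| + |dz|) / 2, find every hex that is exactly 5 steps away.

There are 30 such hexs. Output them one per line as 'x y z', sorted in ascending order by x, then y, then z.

Walk ring at distance 5 from (2, -1, -1):
Start at center + D4*5 = (-3, -1, 4)
  hex 0: (-3, -1, 4)
  hex 1: (-2, -2, 4)
  hex 2: (-1, -3, 4)
  hex 3: (0, -4, 4)
  hex 4: (1, -5, 4)
  hex 5: (2, -6, 4)
  hex 6: (3, -6, 3)
  hex 7: (4, -6, 2)
  hex 8: (5, -6, 1)
  hex 9: (6, -6, 0)
  hex 10: (7, -6, -1)
  hex 11: (7, -5, -2)
  hex 12: (7, -4, -3)
  hex 13: (7, -3, -4)
  hex 14: (7, -2, -5)
  hex 15: (7, -1, -6)
  hex 16: (6, 0, -6)
  hex 17: (5, 1, -6)
  hex 18: (4, 2, -6)
  hex 19: (3, 3, -6)
  hex 20: (2, 4, -6)
  hex 21: (1, 4, -5)
  hex 22: (0, 4, -4)
  hex 23: (-1, 4, -3)
  hex 24: (-2, 4, -2)
  hex 25: (-3, 4, -1)
  hex 26: (-3, 3, 0)
  hex 27: (-3, 2, 1)
  hex 28: (-3, 1, 2)
  hex 29: (-3, 0, 3)
Sorted: 30 hexes.

Answer: -3 -1 4
-3 0 3
-3 1 2
-3 2 1
-3 3 0
-3 4 -1
-2 -2 4
-2 4 -2
-1 -3 4
-1 4 -3
0 -4 4
0 4 -4
1 -5 4
1 4 -5
2 -6 4
2 4 -6
3 -6 3
3 3 -6
4 -6 2
4 2 -6
5 -6 1
5 1 -6
6 -6 0
6 0 -6
7 -6 -1
7 -5 -2
7 -4 -3
7 -3 -4
7 -2 -5
7 -1 -6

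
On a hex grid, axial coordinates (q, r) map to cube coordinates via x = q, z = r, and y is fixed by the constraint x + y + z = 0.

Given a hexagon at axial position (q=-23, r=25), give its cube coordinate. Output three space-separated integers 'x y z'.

Answer: -23 -2 25

Derivation:
x = q = -23
z = r = 25
y = -x - z = -(-23) - (25) = -2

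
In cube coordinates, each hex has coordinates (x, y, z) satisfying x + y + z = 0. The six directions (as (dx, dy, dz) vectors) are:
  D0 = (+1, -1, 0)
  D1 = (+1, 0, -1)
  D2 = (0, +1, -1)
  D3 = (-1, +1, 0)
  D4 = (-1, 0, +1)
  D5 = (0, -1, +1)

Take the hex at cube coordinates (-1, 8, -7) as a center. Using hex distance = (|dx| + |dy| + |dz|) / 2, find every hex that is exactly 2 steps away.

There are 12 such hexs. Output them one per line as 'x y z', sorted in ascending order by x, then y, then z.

Walk ring at distance 2 from (-1, 8, -7):
Start at center + D4*2 = (-3, 8, -5)
  hex 0: (-3, 8, -5)
  hex 1: (-2, 7, -5)
  hex 2: (-1, 6, -5)
  hex 3: (0, 6, -6)
  hex 4: (1, 6, -7)
  hex 5: (1, 7, -8)
  hex 6: (1, 8, -9)
  hex 7: (0, 9, -9)
  hex 8: (-1, 10, -9)
  hex 9: (-2, 10, -8)
  hex 10: (-3, 10, -7)
  hex 11: (-3, 9, -6)
Sorted: 12 hexes.

Answer: -3 8 -5
-3 9 -6
-3 10 -7
-2 7 -5
-2 10 -8
-1 6 -5
-1 10 -9
0 6 -6
0 9 -9
1 6 -7
1 7 -8
1 8 -9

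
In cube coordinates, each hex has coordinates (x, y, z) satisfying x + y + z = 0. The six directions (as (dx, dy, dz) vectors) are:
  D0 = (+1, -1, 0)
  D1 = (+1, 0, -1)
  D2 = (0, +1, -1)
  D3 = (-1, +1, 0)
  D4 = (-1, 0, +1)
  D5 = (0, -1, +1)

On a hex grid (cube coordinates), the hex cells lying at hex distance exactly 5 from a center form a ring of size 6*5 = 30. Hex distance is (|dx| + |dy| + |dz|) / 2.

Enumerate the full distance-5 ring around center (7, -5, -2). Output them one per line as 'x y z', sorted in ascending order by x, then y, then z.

Answer: 2 -5 3
2 -4 2
2 -3 1
2 -2 0
2 -1 -1
2 0 -2
3 -6 3
3 0 -3
4 -7 3
4 0 -4
5 -8 3
5 0 -5
6 -9 3
6 0 -6
7 -10 3
7 0 -7
8 -10 2
8 -1 -7
9 -10 1
9 -2 -7
10 -10 0
10 -3 -7
11 -10 -1
11 -4 -7
12 -10 -2
12 -9 -3
12 -8 -4
12 -7 -5
12 -6 -6
12 -5 -7

Derivation:
Walk ring at distance 5 from (7, -5, -2):
Start at center + D4*5 = (2, -5, 3)
  hex 0: (2, -5, 3)
  hex 1: (3, -6, 3)
  hex 2: (4, -7, 3)
  hex 3: (5, -8, 3)
  hex 4: (6, -9, 3)
  hex 5: (7, -10, 3)
  hex 6: (8, -10, 2)
  hex 7: (9, -10, 1)
  hex 8: (10, -10, 0)
  hex 9: (11, -10, -1)
  hex 10: (12, -10, -2)
  hex 11: (12, -9, -3)
  hex 12: (12, -8, -4)
  hex 13: (12, -7, -5)
  hex 14: (12, -6, -6)
  hex 15: (12, -5, -7)
  hex 16: (11, -4, -7)
  hex 17: (10, -3, -7)
  hex 18: (9, -2, -7)
  hex 19: (8, -1, -7)
  hex 20: (7, 0, -7)
  hex 21: (6, 0, -6)
  hex 22: (5, 0, -5)
  hex 23: (4, 0, -4)
  hex 24: (3, 0, -3)
  hex 25: (2, 0, -2)
  hex 26: (2, -1, -1)
  hex 27: (2, -2, 0)
  hex 28: (2, -3, 1)
  hex 29: (2, -4, 2)
Sorted: 30 hexes.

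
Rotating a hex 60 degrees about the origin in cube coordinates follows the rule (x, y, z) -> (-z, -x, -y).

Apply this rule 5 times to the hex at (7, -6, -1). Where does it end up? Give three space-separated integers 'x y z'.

Start: (7, -6, -1)
Step 1: (7, -6, -1) -> (-(-1), -(7), -(-6)) = (1, -7, 6)
Step 2: (1, -7, 6) -> (-(6), -(1), -(-7)) = (-6, -1, 7)
Step 3: (-6, -1, 7) -> (-(7), -(-6), -(-1)) = (-7, 6, 1)
Step 4: (-7, 6, 1) -> (-(1), -(-7), -(6)) = (-1, 7, -6)
Step 5: (-1, 7, -6) -> (-(-6), -(-1), -(7)) = (6, 1, -7)

Answer: 6 1 -7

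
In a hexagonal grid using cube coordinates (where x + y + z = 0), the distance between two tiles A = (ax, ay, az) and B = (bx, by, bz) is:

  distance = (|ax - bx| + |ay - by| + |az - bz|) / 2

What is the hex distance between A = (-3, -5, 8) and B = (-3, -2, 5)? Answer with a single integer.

|ax - bx| = |-3 - (-3)| = 0
|ay - by| = |-5 - (-2)| = 3
|az - bz| = |8 - 5| = 3
distance = (0 + 3 + 3) / 2 = 6 / 2 = 3

Answer: 3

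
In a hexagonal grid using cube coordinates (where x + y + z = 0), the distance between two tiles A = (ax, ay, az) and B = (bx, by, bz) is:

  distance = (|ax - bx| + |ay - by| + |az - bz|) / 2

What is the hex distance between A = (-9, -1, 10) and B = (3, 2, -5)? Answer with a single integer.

|ax - bx| = |-9 - 3| = 12
|ay - by| = |-1 - 2| = 3
|az - bz| = |10 - (-5)| = 15
distance = (12 + 3 + 15) / 2 = 30 / 2 = 15

Answer: 15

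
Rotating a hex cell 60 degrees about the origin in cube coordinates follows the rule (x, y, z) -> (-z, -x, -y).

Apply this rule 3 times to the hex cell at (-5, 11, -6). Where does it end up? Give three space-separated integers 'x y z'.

Answer: 5 -11 6

Derivation:
Start: (-5, 11, -6)
Step 1: (-5, 11, -6) -> (-(-6), -(-5), -(11)) = (6, 5, -11)
Step 2: (6, 5, -11) -> (-(-11), -(6), -(5)) = (11, -6, -5)
Step 3: (11, -6, -5) -> (-(-5), -(11), -(-6)) = (5, -11, 6)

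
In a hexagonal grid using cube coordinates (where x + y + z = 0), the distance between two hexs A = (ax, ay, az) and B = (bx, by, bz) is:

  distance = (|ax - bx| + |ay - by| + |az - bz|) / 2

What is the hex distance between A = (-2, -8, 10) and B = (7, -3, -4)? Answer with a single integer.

|ax - bx| = |-2 - 7| = 9
|ay - by| = |-8 - (-3)| = 5
|az - bz| = |10 - (-4)| = 14
distance = (9 + 5 + 14) / 2 = 28 / 2 = 14

Answer: 14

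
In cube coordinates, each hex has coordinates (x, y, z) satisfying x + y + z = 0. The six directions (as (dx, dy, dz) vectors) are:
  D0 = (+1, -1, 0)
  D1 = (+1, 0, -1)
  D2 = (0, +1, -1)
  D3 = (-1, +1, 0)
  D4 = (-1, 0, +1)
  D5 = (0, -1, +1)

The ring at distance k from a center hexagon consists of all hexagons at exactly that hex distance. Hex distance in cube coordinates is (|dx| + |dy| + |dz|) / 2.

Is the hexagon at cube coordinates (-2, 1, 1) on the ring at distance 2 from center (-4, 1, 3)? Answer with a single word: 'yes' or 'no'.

|px - cx| = |-2 - (-4)| = 2
|py - cy| = |1 - 1| = 0
|pz - cz| = |1 - 3| = 2
distance = (2+0+2)/2 = 4/2 = 2
radius = 2; distance == radius -> yes

Answer: yes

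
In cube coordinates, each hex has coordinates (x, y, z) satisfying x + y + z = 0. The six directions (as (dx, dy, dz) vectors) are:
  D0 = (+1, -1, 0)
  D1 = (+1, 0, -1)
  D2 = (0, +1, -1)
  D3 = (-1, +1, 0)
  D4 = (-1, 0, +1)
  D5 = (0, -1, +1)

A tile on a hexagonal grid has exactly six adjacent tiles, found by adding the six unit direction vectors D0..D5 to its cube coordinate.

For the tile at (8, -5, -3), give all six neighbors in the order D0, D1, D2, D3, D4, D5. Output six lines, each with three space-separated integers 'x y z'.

Answer: 9 -6 -3
9 -5 -4
8 -4 -4
7 -4 -3
7 -5 -2
8 -6 -2

Derivation:
Center: (8, -5, -3). Add each direction:
  D0: (8, -5, -3) + (1, -1, 0) = (9, -6, -3)
  D1: (8, -5, -3) + (1, 0, -1) = (9, -5, -4)
  D2: (8, -5, -3) + (0, 1, -1) = (8, -4, -4)
  D3: (8, -5, -3) + (-1, 1, 0) = (7, -4, -3)
  D4: (8, -5, -3) + (-1, 0, 1) = (7, -5, -2)
  D5: (8, -5, -3) + (0, -1, 1) = (8, -6, -2)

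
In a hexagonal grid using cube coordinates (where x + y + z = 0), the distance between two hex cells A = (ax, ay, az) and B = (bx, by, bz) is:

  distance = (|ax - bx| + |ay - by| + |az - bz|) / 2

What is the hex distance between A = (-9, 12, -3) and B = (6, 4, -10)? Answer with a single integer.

Answer: 15

Derivation:
|ax - bx| = |-9 - 6| = 15
|ay - by| = |12 - 4| = 8
|az - bz| = |-3 - (-10)| = 7
distance = (15 + 8 + 7) / 2 = 30 / 2 = 15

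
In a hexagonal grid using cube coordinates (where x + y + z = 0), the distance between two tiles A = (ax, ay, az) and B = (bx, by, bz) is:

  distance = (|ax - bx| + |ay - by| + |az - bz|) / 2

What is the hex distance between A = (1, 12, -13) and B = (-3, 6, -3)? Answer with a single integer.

|ax - bx| = |1 - (-3)| = 4
|ay - by| = |12 - 6| = 6
|az - bz| = |-13 - (-3)| = 10
distance = (4 + 6 + 10) / 2 = 20 / 2 = 10

Answer: 10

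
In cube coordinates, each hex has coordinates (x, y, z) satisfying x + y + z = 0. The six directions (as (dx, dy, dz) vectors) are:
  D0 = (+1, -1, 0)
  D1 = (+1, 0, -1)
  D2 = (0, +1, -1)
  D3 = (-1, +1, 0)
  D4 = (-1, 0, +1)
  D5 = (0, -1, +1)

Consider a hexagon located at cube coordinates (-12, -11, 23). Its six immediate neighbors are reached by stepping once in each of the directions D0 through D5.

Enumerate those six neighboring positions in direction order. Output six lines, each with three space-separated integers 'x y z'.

Answer: -11 -12 23
-11 -11 22
-12 -10 22
-13 -10 23
-13 -11 24
-12 -12 24

Derivation:
Center: (-12, -11, 23). Add each direction:
  D0: (-12, -11, 23) + (1, -1, 0) = (-11, -12, 23)
  D1: (-12, -11, 23) + (1, 0, -1) = (-11, -11, 22)
  D2: (-12, -11, 23) + (0, 1, -1) = (-12, -10, 22)
  D3: (-12, -11, 23) + (-1, 1, 0) = (-13, -10, 23)
  D4: (-12, -11, 23) + (-1, 0, 1) = (-13, -11, 24)
  D5: (-12, -11, 23) + (0, -1, 1) = (-12, -12, 24)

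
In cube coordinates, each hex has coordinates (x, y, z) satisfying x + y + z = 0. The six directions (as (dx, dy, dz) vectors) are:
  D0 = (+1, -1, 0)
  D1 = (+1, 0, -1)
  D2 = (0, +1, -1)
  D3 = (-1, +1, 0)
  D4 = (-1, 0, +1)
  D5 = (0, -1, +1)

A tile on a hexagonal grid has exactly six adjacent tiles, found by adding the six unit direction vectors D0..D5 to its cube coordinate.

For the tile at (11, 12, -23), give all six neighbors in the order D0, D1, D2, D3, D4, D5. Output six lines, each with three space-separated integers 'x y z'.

Answer: 12 11 -23
12 12 -24
11 13 -24
10 13 -23
10 12 -22
11 11 -22

Derivation:
Center: (11, 12, -23). Add each direction:
  D0: (11, 12, -23) + (1, -1, 0) = (12, 11, -23)
  D1: (11, 12, -23) + (1, 0, -1) = (12, 12, -24)
  D2: (11, 12, -23) + (0, 1, -1) = (11, 13, -24)
  D3: (11, 12, -23) + (-1, 1, 0) = (10, 13, -23)
  D4: (11, 12, -23) + (-1, 0, 1) = (10, 12, -22)
  D5: (11, 12, -23) + (0, -1, 1) = (11, 11, -22)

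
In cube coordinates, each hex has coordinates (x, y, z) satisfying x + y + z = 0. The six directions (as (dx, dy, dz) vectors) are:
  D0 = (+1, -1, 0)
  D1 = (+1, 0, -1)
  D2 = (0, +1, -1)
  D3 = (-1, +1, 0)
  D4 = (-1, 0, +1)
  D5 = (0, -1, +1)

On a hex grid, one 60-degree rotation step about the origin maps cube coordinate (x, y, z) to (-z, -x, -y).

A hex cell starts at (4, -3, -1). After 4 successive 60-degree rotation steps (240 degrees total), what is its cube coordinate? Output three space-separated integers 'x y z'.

Start: (4, -3, -1)
Step 1: (4, -3, -1) -> (-(-1), -(4), -(-3)) = (1, -4, 3)
Step 2: (1, -4, 3) -> (-(3), -(1), -(-4)) = (-3, -1, 4)
Step 3: (-3, -1, 4) -> (-(4), -(-3), -(-1)) = (-4, 3, 1)
Step 4: (-4, 3, 1) -> (-(1), -(-4), -(3)) = (-1, 4, -3)

Answer: -1 4 -3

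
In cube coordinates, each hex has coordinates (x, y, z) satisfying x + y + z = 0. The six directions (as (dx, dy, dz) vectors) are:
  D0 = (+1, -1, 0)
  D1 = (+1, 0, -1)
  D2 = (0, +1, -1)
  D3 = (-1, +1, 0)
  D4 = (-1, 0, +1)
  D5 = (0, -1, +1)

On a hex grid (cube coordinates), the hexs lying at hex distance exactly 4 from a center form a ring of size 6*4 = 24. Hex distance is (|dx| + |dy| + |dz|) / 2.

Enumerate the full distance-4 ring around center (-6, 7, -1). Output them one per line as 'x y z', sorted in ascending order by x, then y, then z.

Answer: -10 7 3
-10 8 2
-10 9 1
-10 10 0
-10 11 -1
-9 6 3
-9 11 -2
-8 5 3
-8 11 -3
-7 4 3
-7 11 -4
-6 3 3
-6 11 -5
-5 3 2
-5 10 -5
-4 3 1
-4 9 -5
-3 3 0
-3 8 -5
-2 3 -1
-2 4 -2
-2 5 -3
-2 6 -4
-2 7 -5

Derivation:
Walk ring at distance 4 from (-6, 7, -1):
Start at center + D4*4 = (-10, 7, 3)
  hex 0: (-10, 7, 3)
  hex 1: (-9, 6, 3)
  hex 2: (-8, 5, 3)
  hex 3: (-7, 4, 3)
  hex 4: (-6, 3, 3)
  hex 5: (-5, 3, 2)
  hex 6: (-4, 3, 1)
  hex 7: (-3, 3, 0)
  hex 8: (-2, 3, -1)
  hex 9: (-2, 4, -2)
  hex 10: (-2, 5, -3)
  hex 11: (-2, 6, -4)
  hex 12: (-2, 7, -5)
  hex 13: (-3, 8, -5)
  hex 14: (-4, 9, -5)
  hex 15: (-5, 10, -5)
  hex 16: (-6, 11, -5)
  hex 17: (-7, 11, -4)
  hex 18: (-8, 11, -3)
  hex 19: (-9, 11, -2)
  hex 20: (-10, 11, -1)
  hex 21: (-10, 10, 0)
  hex 22: (-10, 9, 1)
  hex 23: (-10, 8, 2)
Sorted: 24 hexes.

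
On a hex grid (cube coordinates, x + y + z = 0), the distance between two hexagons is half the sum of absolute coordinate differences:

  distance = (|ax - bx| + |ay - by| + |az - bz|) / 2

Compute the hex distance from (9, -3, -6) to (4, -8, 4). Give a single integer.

|ax - bx| = |9 - 4| = 5
|ay - by| = |-3 - (-8)| = 5
|az - bz| = |-6 - 4| = 10
distance = (5 + 5 + 10) / 2 = 20 / 2 = 10

Answer: 10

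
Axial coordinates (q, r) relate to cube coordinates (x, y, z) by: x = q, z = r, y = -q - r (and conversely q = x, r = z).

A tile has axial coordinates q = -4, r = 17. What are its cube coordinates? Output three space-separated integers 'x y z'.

Answer: -4 -13 17

Derivation:
x = q = -4
z = r = 17
y = -x - z = -(-4) - (17) = -13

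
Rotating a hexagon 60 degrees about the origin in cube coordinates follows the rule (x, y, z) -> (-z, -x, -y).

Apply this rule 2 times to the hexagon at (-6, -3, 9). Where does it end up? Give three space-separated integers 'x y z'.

Answer: -3 9 -6

Derivation:
Start: (-6, -3, 9)
Step 1: (-6, -3, 9) -> (-(9), -(-6), -(-3)) = (-9, 6, 3)
Step 2: (-9, 6, 3) -> (-(3), -(-9), -(6)) = (-3, 9, -6)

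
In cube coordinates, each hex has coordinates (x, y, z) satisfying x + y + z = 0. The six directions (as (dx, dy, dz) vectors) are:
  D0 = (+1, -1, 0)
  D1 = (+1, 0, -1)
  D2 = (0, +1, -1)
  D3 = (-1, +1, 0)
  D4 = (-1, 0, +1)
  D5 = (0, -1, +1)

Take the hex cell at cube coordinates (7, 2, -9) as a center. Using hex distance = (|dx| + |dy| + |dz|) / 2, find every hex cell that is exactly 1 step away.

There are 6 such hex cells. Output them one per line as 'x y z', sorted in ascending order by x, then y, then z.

Walk ring at distance 1 from (7, 2, -9):
Start at center + D4*1 = (6, 2, -8)
  hex 0: (6, 2, -8)
  hex 1: (7, 1, -8)
  hex 2: (8, 1, -9)
  hex 3: (8, 2, -10)
  hex 4: (7, 3, -10)
  hex 5: (6, 3, -9)
Sorted: 6 hexes.

Answer: 6 2 -8
6 3 -9
7 1 -8
7 3 -10
8 1 -9
8 2 -10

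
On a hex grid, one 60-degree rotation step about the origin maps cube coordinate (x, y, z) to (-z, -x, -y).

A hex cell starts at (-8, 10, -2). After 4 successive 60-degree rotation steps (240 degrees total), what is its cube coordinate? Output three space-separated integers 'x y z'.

Start: (-8, 10, -2)
Step 1: (-8, 10, -2) -> (-(-2), -(-8), -(10)) = (2, 8, -10)
Step 2: (2, 8, -10) -> (-(-10), -(2), -(8)) = (10, -2, -8)
Step 3: (10, -2, -8) -> (-(-8), -(10), -(-2)) = (8, -10, 2)
Step 4: (8, -10, 2) -> (-(2), -(8), -(-10)) = (-2, -8, 10)

Answer: -2 -8 10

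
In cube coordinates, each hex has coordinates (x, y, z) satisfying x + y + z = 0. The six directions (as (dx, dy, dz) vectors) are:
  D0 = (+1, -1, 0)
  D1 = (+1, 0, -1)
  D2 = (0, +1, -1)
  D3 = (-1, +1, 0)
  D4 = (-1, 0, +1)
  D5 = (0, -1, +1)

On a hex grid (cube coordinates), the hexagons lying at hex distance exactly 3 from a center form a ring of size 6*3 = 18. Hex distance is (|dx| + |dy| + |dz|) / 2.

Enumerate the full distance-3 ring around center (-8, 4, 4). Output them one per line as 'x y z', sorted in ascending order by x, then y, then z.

Answer: -11 4 7
-11 5 6
-11 6 5
-11 7 4
-10 3 7
-10 7 3
-9 2 7
-9 7 2
-8 1 7
-8 7 1
-7 1 6
-7 6 1
-6 1 5
-6 5 1
-5 1 4
-5 2 3
-5 3 2
-5 4 1

Derivation:
Walk ring at distance 3 from (-8, 4, 4):
Start at center + D4*3 = (-11, 4, 7)
  hex 0: (-11, 4, 7)
  hex 1: (-10, 3, 7)
  hex 2: (-9, 2, 7)
  hex 3: (-8, 1, 7)
  hex 4: (-7, 1, 6)
  hex 5: (-6, 1, 5)
  hex 6: (-5, 1, 4)
  hex 7: (-5, 2, 3)
  hex 8: (-5, 3, 2)
  hex 9: (-5, 4, 1)
  hex 10: (-6, 5, 1)
  hex 11: (-7, 6, 1)
  hex 12: (-8, 7, 1)
  hex 13: (-9, 7, 2)
  hex 14: (-10, 7, 3)
  hex 15: (-11, 7, 4)
  hex 16: (-11, 6, 5)
  hex 17: (-11, 5, 6)
Sorted: 18 hexes.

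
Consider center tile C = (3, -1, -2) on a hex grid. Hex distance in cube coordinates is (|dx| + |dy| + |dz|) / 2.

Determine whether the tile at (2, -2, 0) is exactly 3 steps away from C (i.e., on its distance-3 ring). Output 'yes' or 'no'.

Answer: no

Derivation:
|px - cx| = |2 - 3| = 1
|py - cy| = |-2 - (-1)| = 1
|pz - cz| = |0 - (-2)| = 2
distance = (1+1+2)/2 = 4/2 = 2
radius = 3; distance != radius -> no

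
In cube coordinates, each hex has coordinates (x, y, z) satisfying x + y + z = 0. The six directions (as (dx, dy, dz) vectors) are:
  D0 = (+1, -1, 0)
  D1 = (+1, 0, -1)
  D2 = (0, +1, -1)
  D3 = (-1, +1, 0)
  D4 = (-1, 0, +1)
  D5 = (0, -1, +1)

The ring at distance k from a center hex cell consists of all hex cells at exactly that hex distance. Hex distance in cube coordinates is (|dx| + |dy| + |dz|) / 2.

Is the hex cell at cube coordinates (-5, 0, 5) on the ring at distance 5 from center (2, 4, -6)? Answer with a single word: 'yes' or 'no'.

Answer: no

Derivation:
|px - cx| = |-5 - 2| = 7
|py - cy| = |0 - 4| = 4
|pz - cz| = |5 - (-6)| = 11
distance = (7+4+11)/2 = 22/2 = 11
radius = 5; distance != radius -> no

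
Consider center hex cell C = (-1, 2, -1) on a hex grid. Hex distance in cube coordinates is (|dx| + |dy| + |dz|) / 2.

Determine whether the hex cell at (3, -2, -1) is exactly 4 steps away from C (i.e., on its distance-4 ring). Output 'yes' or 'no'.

Answer: yes

Derivation:
|px - cx| = |3 - (-1)| = 4
|py - cy| = |-2 - 2| = 4
|pz - cz| = |-1 - (-1)| = 0
distance = (4+4+0)/2 = 8/2 = 4
radius = 4; distance == radius -> yes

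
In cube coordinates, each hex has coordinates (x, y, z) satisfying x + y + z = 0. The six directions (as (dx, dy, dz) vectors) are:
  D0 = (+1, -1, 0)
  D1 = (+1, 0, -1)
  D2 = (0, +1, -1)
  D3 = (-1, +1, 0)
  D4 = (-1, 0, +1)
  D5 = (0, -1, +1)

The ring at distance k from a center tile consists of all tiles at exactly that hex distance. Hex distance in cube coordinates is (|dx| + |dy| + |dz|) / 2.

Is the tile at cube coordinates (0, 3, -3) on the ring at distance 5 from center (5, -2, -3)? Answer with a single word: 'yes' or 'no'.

|px - cx| = |0 - 5| = 5
|py - cy| = |3 - (-2)| = 5
|pz - cz| = |-3 - (-3)| = 0
distance = (5+5+0)/2 = 10/2 = 5
radius = 5; distance == radius -> yes

Answer: yes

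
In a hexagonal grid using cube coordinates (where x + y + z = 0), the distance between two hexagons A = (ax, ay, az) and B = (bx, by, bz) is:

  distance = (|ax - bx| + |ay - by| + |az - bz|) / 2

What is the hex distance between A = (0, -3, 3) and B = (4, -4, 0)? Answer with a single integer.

Answer: 4

Derivation:
|ax - bx| = |0 - 4| = 4
|ay - by| = |-3 - (-4)| = 1
|az - bz| = |3 - 0| = 3
distance = (4 + 1 + 3) / 2 = 8 / 2 = 4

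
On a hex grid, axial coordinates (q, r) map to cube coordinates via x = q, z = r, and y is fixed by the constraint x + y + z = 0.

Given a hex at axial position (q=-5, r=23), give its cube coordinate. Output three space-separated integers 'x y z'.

x = q = -5
z = r = 23
y = -x - z = -(-5) - (23) = -18

Answer: -5 -18 23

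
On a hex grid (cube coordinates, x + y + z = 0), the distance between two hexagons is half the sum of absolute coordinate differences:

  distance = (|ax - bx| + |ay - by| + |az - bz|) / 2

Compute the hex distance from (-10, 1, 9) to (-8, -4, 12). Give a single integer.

|ax - bx| = |-10 - (-8)| = 2
|ay - by| = |1 - (-4)| = 5
|az - bz| = |9 - 12| = 3
distance = (2 + 5 + 3) / 2 = 10 / 2 = 5

Answer: 5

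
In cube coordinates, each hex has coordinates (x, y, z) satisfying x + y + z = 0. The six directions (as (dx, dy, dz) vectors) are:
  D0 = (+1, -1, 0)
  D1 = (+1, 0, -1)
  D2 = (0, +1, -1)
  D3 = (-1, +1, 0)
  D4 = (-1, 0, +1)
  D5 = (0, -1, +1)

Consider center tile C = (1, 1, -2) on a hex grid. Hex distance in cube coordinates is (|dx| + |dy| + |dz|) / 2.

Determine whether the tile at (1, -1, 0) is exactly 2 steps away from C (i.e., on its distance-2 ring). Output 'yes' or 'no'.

|px - cx| = |1 - 1| = 0
|py - cy| = |-1 - 1| = 2
|pz - cz| = |0 - (-2)| = 2
distance = (0+2+2)/2 = 4/2 = 2
radius = 2; distance == radius -> yes

Answer: yes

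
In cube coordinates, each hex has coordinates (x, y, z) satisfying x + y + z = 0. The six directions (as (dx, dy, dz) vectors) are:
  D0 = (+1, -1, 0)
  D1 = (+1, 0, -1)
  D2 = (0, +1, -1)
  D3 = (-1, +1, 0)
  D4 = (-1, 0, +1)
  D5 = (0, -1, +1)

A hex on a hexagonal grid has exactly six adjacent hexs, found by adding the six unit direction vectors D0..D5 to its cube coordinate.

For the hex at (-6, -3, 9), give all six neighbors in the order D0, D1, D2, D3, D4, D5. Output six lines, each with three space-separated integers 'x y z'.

Answer: -5 -4 9
-5 -3 8
-6 -2 8
-7 -2 9
-7 -3 10
-6 -4 10

Derivation:
Center: (-6, -3, 9). Add each direction:
  D0: (-6, -3, 9) + (1, -1, 0) = (-5, -4, 9)
  D1: (-6, -3, 9) + (1, 0, -1) = (-5, -3, 8)
  D2: (-6, -3, 9) + (0, 1, -1) = (-6, -2, 8)
  D3: (-6, -3, 9) + (-1, 1, 0) = (-7, -2, 9)
  D4: (-6, -3, 9) + (-1, 0, 1) = (-7, -3, 10)
  D5: (-6, -3, 9) + (0, -1, 1) = (-6, -4, 10)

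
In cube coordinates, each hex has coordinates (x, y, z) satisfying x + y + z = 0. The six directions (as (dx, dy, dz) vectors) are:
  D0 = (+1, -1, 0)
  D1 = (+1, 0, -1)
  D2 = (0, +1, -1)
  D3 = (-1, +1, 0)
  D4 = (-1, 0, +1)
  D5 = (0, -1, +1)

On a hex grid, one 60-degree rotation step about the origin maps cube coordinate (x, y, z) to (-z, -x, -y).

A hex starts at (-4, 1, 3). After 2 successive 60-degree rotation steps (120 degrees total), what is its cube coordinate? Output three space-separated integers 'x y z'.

Answer: 1 3 -4

Derivation:
Start: (-4, 1, 3)
Step 1: (-4, 1, 3) -> (-(3), -(-4), -(1)) = (-3, 4, -1)
Step 2: (-3, 4, -1) -> (-(-1), -(-3), -(4)) = (1, 3, -4)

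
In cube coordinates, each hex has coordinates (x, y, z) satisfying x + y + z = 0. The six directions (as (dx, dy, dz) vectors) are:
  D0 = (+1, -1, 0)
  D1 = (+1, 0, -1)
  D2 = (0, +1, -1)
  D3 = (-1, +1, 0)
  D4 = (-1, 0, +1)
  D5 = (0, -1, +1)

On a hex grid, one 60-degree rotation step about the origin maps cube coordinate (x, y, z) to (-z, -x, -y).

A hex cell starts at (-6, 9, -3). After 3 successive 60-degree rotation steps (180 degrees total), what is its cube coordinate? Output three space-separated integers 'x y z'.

Start: (-6, 9, -3)
Step 1: (-6, 9, -3) -> (-(-3), -(-6), -(9)) = (3, 6, -9)
Step 2: (3, 6, -9) -> (-(-9), -(3), -(6)) = (9, -3, -6)
Step 3: (9, -3, -6) -> (-(-6), -(9), -(-3)) = (6, -9, 3)

Answer: 6 -9 3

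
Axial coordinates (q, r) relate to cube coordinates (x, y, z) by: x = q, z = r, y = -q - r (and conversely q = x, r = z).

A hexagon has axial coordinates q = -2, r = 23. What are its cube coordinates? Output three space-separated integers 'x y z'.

x = q = -2
z = r = 23
y = -x - z = -(-2) - (23) = -21

Answer: -2 -21 23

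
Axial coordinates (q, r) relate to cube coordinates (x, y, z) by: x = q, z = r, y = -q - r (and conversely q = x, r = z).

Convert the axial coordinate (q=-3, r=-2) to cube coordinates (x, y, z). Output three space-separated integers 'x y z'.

x = q = -3
z = r = -2
y = -x - z = -(-3) - (-2) = 5

Answer: -3 5 -2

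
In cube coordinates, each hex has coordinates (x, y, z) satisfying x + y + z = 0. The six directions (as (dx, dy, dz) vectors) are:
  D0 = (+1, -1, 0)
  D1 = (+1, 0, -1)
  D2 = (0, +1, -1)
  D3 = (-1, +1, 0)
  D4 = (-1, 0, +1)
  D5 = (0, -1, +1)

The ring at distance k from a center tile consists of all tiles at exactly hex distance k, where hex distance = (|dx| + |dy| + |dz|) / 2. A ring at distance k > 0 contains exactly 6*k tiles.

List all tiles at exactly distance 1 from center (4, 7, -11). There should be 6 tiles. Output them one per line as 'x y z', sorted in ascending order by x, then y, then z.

Answer: 3 7 -10
3 8 -11
4 6 -10
4 8 -12
5 6 -11
5 7 -12

Derivation:
Walk ring at distance 1 from (4, 7, -11):
Start at center + D4*1 = (3, 7, -10)
  hex 0: (3, 7, -10)
  hex 1: (4, 6, -10)
  hex 2: (5, 6, -11)
  hex 3: (5, 7, -12)
  hex 4: (4, 8, -12)
  hex 5: (3, 8, -11)
Sorted: 6 hexes.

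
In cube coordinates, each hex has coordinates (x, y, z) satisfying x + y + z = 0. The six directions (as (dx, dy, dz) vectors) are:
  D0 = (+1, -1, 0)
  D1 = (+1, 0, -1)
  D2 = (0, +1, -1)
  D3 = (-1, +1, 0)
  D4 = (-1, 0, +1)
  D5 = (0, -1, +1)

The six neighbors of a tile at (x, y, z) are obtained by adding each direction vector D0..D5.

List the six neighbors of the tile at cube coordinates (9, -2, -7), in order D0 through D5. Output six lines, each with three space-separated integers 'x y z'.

Center: (9, -2, -7). Add each direction:
  D0: (9, -2, -7) + (1, -1, 0) = (10, -3, -7)
  D1: (9, -2, -7) + (1, 0, -1) = (10, -2, -8)
  D2: (9, -2, -7) + (0, 1, -1) = (9, -1, -8)
  D3: (9, -2, -7) + (-1, 1, 0) = (8, -1, -7)
  D4: (9, -2, -7) + (-1, 0, 1) = (8, -2, -6)
  D5: (9, -2, -7) + (0, -1, 1) = (9, -3, -6)

Answer: 10 -3 -7
10 -2 -8
9 -1 -8
8 -1 -7
8 -2 -6
9 -3 -6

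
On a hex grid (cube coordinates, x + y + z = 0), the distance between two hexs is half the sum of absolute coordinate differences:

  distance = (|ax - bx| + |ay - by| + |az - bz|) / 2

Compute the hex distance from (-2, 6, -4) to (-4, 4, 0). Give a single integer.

|ax - bx| = |-2 - (-4)| = 2
|ay - by| = |6 - 4| = 2
|az - bz| = |-4 - 0| = 4
distance = (2 + 2 + 4) / 2 = 8 / 2 = 4

Answer: 4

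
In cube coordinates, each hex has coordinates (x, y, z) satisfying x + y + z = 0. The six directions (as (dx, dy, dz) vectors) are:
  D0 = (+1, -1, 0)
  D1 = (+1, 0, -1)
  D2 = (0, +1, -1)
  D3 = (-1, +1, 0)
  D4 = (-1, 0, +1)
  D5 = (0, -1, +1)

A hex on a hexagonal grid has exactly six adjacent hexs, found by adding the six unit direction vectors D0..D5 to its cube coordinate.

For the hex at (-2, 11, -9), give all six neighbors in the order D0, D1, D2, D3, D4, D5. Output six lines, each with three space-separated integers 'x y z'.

Answer: -1 10 -9
-1 11 -10
-2 12 -10
-3 12 -9
-3 11 -8
-2 10 -8

Derivation:
Center: (-2, 11, -9). Add each direction:
  D0: (-2, 11, -9) + (1, -1, 0) = (-1, 10, -9)
  D1: (-2, 11, -9) + (1, 0, -1) = (-1, 11, -10)
  D2: (-2, 11, -9) + (0, 1, -1) = (-2, 12, -10)
  D3: (-2, 11, -9) + (-1, 1, 0) = (-3, 12, -9)
  D4: (-2, 11, -9) + (-1, 0, 1) = (-3, 11, -8)
  D5: (-2, 11, -9) + (0, -1, 1) = (-2, 10, -8)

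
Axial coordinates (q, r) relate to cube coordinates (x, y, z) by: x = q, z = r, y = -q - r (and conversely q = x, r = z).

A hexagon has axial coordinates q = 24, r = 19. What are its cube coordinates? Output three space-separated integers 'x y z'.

Answer: 24 -43 19

Derivation:
x = q = 24
z = r = 19
y = -x - z = -(24) - (19) = -43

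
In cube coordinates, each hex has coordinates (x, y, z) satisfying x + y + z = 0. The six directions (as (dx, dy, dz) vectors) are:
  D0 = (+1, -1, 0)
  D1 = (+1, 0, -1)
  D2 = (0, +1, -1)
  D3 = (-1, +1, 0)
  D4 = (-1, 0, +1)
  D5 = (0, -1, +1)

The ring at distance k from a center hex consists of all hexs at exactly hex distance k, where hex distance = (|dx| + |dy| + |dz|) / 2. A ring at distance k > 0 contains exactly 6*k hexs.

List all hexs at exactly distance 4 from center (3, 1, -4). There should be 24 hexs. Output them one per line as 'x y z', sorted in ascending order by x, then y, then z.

Answer: -1 1 0
-1 2 -1
-1 3 -2
-1 4 -3
-1 5 -4
0 0 0
0 5 -5
1 -1 0
1 5 -6
2 -2 0
2 5 -7
3 -3 0
3 5 -8
4 -3 -1
4 4 -8
5 -3 -2
5 3 -8
6 -3 -3
6 2 -8
7 -3 -4
7 -2 -5
7 -1 -6
7 0 -7
7 1 -8

Derivation:
Walk ring at distance 4 from (3, 1, -4):
Start at center + D4*4 = (-1, 1, 0)
  hex 0: (-1, 1, 0)
  hex 1: (0, 0, 0)
  hex 2: (1, -1, 0)
  hex 3: (2, -2, 0)
  hex 4: (3, -3, 0)
  hex 5: (4, -3, -1)
  hex 6: (5, -3, -2)
  hex 7: (6, -3, -3)
  hex 8: (7, -3, -4)
  hex 9: (7, -2, -5)
  hex 10: (7, -1, -6)
  hex 11: (7, 0, -7)
  hex 12: (7, 1, -8)
  hex 13: (6, 2, -8)
  hex 14: (5, 3, -8)
  hex 15: (4, 4, -8)
  hex 16: (3, 5, -8)
  hex 17: (2, 5, -7)
  hex 18: (1, 5, -6)
  hex 19: (0, 5, -5)
  hex 20: (-1, 5, -4)
  hex 21: (-1, 4, -3)
  hex 22: (-1, 3, -2)
  hex 23: (-1, 2, -1)
Sorted: 24 hexes.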